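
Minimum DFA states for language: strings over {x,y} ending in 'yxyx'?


Track the longest suffix of input matching a prefix of 'yxyx': 5 classes (prefixes of length 0..4)
Minimal DFA: 5 states


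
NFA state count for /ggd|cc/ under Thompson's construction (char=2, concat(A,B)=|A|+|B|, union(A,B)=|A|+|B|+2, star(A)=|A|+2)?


Syntax tree has 5 char leaf(s), 1 union(s), 0 star(s)
chars contribute 5×2 = 10; each union adds +2; each star adds +2
Total: 10 + 2 + 0 = 12 states


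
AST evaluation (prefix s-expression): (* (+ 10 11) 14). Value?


Evaluate inner: (+ 10 11) = 21
Evaluate root: (* 21 14) = 294
Result: 294


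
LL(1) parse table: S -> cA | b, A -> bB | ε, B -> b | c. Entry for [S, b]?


For [S, b]: 'b' ∈ FIRST(b)
Entry: S -> b


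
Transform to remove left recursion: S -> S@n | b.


Left-recursive alternatives: S@n; non-recursive: b
Introduce S': S -> bS', S' -> @nS' | ε


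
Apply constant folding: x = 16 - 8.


16 - 8 = 8 at compile time
Optimized: x = 8


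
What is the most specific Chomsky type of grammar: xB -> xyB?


LHS has context (more than one symbol) and |LHS| ≤ |RHS|
Classification: Type 1 (Context-Sensitive)


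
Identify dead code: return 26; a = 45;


statement follows a return and is unreachable
Dead: 'a = 45'


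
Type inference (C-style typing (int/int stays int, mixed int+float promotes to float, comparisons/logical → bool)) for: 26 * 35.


Operand types: int * int
Rule: mixed int/float promotes to float; int/int stays int
Result type: int


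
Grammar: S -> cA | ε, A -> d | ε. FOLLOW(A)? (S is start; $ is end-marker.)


$ ∈ FOLLOW(S). For each A -> αBβ: add FIRST(β)\{ε} to FOLLOW(B); if β nullable, add FOLLOW(A).
FOLLOW(A) = {$}


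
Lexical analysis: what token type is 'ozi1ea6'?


Pattern: letter/underscore followed by alphanumerics, not a keyword
Type: IDENTIFIER


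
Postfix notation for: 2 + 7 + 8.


Left to right (same or higher precedence on left)
Postfix: 2 7 + 8 +


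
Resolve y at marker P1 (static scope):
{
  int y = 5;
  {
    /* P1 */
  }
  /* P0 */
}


P1's block does not declare y; resolves to the enclosing declaration at depth 0
y = 5


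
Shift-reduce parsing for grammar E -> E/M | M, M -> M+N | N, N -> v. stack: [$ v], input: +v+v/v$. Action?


'v' on top is the handle for N -> v
Action: reduce (N -> v)


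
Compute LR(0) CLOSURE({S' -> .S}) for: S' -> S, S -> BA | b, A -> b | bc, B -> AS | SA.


Start: S' -> .S
For each item with dot before a nonterminal B, add B -> .γ for every B-production
Closure: [S' -> .S, S -> .BA, S -> .b, B -> .AS, B -> .SA, A -> .b, A -> .bc]


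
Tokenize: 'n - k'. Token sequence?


Scan left to right, longest-match per lexeme
Tokens: ID(n), OP(-), ID(k)


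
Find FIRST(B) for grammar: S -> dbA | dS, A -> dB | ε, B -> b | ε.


Per alternative of B: FIRST(b) = {b}; FIRST(ε) = {ε}
FIRST(B) = {b, ε}


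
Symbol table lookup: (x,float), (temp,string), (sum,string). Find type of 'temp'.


Lookup 'temp' → type string


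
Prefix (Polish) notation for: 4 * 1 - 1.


left-to-right (same/higher precedence on left): tree is (- (* 4 1) 1)
Prefix: - * 4 1 1


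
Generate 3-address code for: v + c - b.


Break into single-operator statements:
t1 = v + c
t2 = t1 - b


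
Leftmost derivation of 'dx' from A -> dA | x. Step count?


Derivation: A => dA => dx
Steps: 2


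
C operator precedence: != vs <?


'<' is relational (level 7); '!=' is equality (level 6)
Higher level binds tighter
'<' has higher precedence than '!='


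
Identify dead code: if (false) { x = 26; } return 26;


condition is constant false, so the whole block is unreachable
Dead: 'if (false) { x = 26; }'


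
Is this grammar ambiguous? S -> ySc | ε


balanced y^n…c^n: each string has a unique parse
Unambiguous


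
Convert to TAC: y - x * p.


Break into single-operator statements:
t1 = x * p
t2 = y - t1


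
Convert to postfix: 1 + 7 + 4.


Left to right (same or higher precedence on left)
Postfix: 1 7 + 4 +


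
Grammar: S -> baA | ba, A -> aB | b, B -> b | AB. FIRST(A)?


Per alternative of A: FIRST(aB) = {a}; FIRST(b) = {b}
FIRST(A) = {a, b}


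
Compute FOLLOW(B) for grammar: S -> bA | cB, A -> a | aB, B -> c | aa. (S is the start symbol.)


$ ∈ FOLLOW(S). For each A -> αBβ: add FIRST(β)\{ε} to FOLLOW(B); if β nullable, add FOLLOW(A).
FOLLOW(B) = {$}


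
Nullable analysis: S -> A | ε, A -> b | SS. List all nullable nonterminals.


A nonterminal is nullable iff some alternative derives ε (directly, or every symbol in it is nullable)
Nullable: {A, S}


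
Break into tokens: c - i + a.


Scan left to right, longest-match per lexeme
Tokens: ID(c), OP(-), ID(i), OP(+), ID(a)


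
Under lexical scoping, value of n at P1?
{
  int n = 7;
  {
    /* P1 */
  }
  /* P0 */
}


P1's block does not declare n; resolves to the enclosing declaration at depth 0
n = 7


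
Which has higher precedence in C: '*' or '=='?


'*' is multiplicative (level 10); '==' is equality (level 6)
Higher level binds tighter
'*' has higher precedence than '=='


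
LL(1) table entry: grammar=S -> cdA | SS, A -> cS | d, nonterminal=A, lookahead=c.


For [A, c]: 'c' ∈ FIRST(cS)
Entry: A -> cS


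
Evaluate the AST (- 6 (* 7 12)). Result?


Evaluate inner: (* 7 12) = 84
Evaluate root: (- 6 84) = -78
Result: -78


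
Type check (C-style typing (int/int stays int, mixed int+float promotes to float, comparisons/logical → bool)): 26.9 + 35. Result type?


Operand types: float + int
Rule: mixed int/float promotes to float; int/int stays int
Result type: float


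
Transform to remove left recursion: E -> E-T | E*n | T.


Left-recursive alternatives: E-T, E*n; non-recursive: T
Introduce E': E -> TE', E' -> -TE' | *nE' | ε


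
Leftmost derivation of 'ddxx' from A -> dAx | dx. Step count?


Derivation: A => dAx => ddxx
Steps: 2


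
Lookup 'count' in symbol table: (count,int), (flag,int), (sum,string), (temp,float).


Lookup 'count' → type int


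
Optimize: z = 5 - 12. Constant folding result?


5 - 12 = -7 at compile time
Optimized: z = -7


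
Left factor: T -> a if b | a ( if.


Common prefix: 'a'
Factored: T -> a T', T' -> if b | ( if


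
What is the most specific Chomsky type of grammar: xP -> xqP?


LHS has context (more than one symbol) and |LHS| ≤ |RHS|
Classification: Type 1 (Context-Sensitive)


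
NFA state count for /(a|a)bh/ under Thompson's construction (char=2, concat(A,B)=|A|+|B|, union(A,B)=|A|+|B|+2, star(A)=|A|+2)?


Syntax tree has 4 char leaf(s), 1 union(s), 0 star(s)
chars contribute 4×2 = 8; each union adds +2; each star adds +2
Total: 8 + 2 + 0 = 10 states


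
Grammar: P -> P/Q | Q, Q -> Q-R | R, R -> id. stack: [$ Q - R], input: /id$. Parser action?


handle 'Q-R' on top
Action: reduce (Q -> Q-R)


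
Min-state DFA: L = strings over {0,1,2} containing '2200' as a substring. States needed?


KMP-style automaton: 4 progress states + 1 absorbing accept = 5
Minimal DFA: 5 states


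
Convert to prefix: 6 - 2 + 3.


left-to-right (same/higher precedence on left): tree is (+ (- 6 2) 3)
Prefix: + - 6 2 3


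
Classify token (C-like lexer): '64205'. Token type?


Pattern: digits only
Type: INTEGER_LITERAL


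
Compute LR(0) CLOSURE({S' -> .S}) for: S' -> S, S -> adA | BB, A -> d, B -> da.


Start: S' -> .S
For each item with dot before a nonterminal B, add B -> .γ for every B-production
Closure: [S' -> .S, S -> .adA, S -> .BB, B -> .da]


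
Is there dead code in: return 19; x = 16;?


statement follows a return and is unreachable
Dead: 'x = 16'


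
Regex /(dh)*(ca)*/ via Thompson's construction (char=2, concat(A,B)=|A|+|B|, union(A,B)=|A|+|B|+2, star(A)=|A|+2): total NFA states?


Syntax tree has 4 char leaf(s), 0 union(s), 2 star(s)
chars contribute 4×2 = 8; each union adds +2; each star adds +2
Total: 8 + 0 + 4 = 12 states


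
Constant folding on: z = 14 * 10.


14 * 10 = 140 at compile time
Optimized: z = 140


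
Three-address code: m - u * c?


Break into single-operator statements:
t1 = u * c
t2 = m - t1


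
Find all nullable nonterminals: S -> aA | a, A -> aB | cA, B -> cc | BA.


A nonterminal is nullable iff some alternative derives ε (directly, or every symbol in it is nullable)
Nullable: {}


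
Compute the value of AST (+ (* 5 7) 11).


Evaluate inner: (* 5 7) = 35
Evaluate root: (+ 35 11) = 46
Result: 46


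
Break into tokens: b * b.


Scan left to right, longest-match per lexeme
Tokens: ID(b), OP(*), ID(b)


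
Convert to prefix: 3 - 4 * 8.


'*' binds tighter: tree is (- 3 (* 4 8))
Prefix: - 3 * 4 8


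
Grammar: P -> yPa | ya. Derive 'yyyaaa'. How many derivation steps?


Derivation: P => yPa => yyPaa => yyyaaa
Steps: 3


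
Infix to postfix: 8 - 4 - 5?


Left to right (same or higher precedence on left)
Postfix: 8 4 - 5 -


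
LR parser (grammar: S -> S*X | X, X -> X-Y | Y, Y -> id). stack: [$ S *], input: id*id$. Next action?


no handle ('S*' is not any RHS); shift 'id'
Action: shift


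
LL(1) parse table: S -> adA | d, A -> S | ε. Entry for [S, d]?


For [S, d]: 'd' ∈ FIRST(d)
Entry: S -> d


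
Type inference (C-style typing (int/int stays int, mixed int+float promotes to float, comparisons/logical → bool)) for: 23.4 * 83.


Operand types: float * int
Rule: mixed int/float promotes to float; int/int stays int
Result type: float


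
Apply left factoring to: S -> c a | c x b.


Common prefix: 'c'
Factored: S -> c S', S' -> a | x b


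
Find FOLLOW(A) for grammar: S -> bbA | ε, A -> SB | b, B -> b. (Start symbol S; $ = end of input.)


$ ∈ FOLLOW(S). For each A -> αBβ: add FIRST(β)\{ε} to FOLLOW(B); if β nullable, add FOLLOW(A).
FOLLOW(A) = {$, b}


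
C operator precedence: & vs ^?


'&' is bitwise AND (level 5); '^' is bitwise XOR (level 4)
Higher level binds tighter
'&' has higher precedence than '^'


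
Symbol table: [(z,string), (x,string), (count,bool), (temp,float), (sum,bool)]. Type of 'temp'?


Lookup 'temp' → type float


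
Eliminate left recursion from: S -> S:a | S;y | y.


Left-recursive alternatives: S:a, S;y; non-recursive: y
Introduce S': S -> yS', S' -> :aS' | ;yS' | ε


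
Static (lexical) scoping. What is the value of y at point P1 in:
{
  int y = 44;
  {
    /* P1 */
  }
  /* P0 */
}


P1's block does not declare y; resolves to the enclosing declaration at depth 0
y = 44


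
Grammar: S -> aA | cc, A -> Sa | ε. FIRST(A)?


Per alternative of A: FIRST(Sa) = {a, c}; FIRST(ε) = {ε}
FIRST(A) = {a, c, ε}


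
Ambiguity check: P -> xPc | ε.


balanced x^n…c^n: each string has a unique parse
Unambiguous


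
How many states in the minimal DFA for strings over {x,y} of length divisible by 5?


Track length mod 5: states 0..4, accept at 0
Minimal DFA: 5 states


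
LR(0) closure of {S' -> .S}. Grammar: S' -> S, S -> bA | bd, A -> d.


Start: S' -> .S
For each item with dot before a nonterminal B, add B -> .γ for every B-production
Closure: [S' -> .S, S -> .bA, S -> .bd]


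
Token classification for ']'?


Pattern: delimiter/punctuation
Type: PUNCTUATION


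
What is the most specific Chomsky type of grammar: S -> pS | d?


Right-linear: every RHS is a terminal or a terminal followed by one nonterminal
Classification: Type 3 (Regular)


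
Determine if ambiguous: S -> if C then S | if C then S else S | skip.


dangling else: 'if C then if C then skip else skip' parses two ways
Ambiguous


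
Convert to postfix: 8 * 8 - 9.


Left to right (same or higher precedence on left)
Postfix: 8 8 * 9 -


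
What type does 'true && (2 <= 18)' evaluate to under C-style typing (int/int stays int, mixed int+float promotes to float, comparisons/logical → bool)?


Operand types: bool && bool
Rule: logical operators take bool operands and yield bool
Result type: bool


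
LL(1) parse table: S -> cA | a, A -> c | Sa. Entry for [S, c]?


For [S, c]: 'c' ∈ FIRST(cA)
Entry: S -> cA


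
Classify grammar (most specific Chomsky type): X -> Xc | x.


Left-linear: every RHS is a terminal or one nonterminal followed by a terminal
Classification: Type 3 (Regular)


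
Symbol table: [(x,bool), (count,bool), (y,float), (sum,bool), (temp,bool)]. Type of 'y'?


Lookup 'y' → type float


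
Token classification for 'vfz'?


Pattern: letter/underscore followed by alphanumerics, not a keyword
Type: IDENTIFIER


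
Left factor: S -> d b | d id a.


Common prefix: 'd'
Factored: S -> d S', S' -> b | id a


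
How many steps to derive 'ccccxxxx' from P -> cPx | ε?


Derivation: P => cPx => ccPxx => cccPxxx => ccccPxxxx => ccccxxxx
Steps: 5


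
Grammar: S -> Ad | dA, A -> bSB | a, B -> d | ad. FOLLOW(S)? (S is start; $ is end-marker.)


$ ∈ FOLLOW(S). For each A -> αBβ: add FIRST(β)\{ε} to FOLLOW(B); if β nullable, add FOLLOW(A).
FOLLOW(S) = {$, a, d}


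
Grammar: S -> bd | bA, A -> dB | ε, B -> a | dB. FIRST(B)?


Per alternative of B: FIRST(a) = {a}; FIRST(dB) = {d}
FIRST(B) = {a, d}


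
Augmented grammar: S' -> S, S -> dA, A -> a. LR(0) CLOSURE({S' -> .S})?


Start: S' -> .S
For each item with dot before a nonterminal B, add B -> .γ for every B-production
Closure: [S' -> .S, S -> .dA]


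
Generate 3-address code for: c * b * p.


Break into single-operator statements:
t1 = c * b
t2 = t1 * p


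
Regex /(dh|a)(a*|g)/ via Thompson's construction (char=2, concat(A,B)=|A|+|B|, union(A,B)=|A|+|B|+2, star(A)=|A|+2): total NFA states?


Syntax tree has 5 char leaf(s), 2 union(s), 1 star(s)
chars contribute 5×2 = 10; each union adds +2; each star adds +2
Total: 10 + 4 + 2 = 16 states


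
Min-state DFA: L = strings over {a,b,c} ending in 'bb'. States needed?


Track the longest suffix of input matching a prefix of 'bb': 3 classes (prefixes of length 0..2)
Minimal DFA: 3 states


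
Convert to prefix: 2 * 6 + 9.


left-to-right (same/higher precedence on left): tree is (+ (* 2 6) 9)
Prefix: + * 2 6 9


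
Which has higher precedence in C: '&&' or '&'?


'&' is bitwise AND (level 5); '&&' is logical AND (level 2)
Higher level binds tighter
'&' has higher precedence than '&&'


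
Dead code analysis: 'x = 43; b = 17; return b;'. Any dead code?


x is assigned but never read
Dead: 'x = 43'


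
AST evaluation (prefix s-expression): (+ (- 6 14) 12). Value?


Evaluate inner: (- 6 14) = -8
Evaluate root: (+ -8 12) = 4
Result: 4


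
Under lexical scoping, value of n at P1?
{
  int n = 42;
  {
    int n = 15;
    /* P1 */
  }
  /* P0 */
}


n declared in the same block as P1
n = 15


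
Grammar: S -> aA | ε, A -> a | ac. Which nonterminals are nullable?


A nonterminal is nullable iff some alternative derives ε (directly, or every symbol in it is nullable)
Nullable: {S}


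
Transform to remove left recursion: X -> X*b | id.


Left-recursive alternatives: X*b; non-recursive: id
Introduce X': X -> idX', X' -> *bX' | ε


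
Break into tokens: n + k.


Scan left to right, longest-match per lexeme
Tokens: ID(n), OP(+), ID(k)


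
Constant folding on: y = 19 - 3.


19 - 3 = 16 at compile time
Optimized: y = 16


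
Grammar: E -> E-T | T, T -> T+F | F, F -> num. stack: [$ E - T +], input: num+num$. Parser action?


no handle; shift 'num'
Action: shift


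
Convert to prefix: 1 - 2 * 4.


'*' binds tighter: tree is (- 1 (* 2 4))
Prefix: - 1 * 2 4


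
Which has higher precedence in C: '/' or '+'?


'/' is multiplicative (level 10); '+' is additive (level 9)
Higher level binds tighter
'/' has higher precedence than '+'


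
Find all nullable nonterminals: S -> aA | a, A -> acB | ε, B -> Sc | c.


A nonterminal is nullable iff some alternative derives ε (directly, or every symbol in it is nullable)
Nullable: {A}


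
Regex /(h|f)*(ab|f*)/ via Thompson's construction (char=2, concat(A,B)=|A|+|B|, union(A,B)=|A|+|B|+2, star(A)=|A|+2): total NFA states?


Syntax tree has 5 char leaf(s), 2 union(s), 2 star(s)
chars contribute 5×2 = 10; each union adds +2; each star adds +2
Total: 10 + 4 + 4 = 18 states


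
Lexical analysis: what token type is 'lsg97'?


Pattern: letter/underscore followed by alphanumerics, not a keyword
Type: IDENTIFIER


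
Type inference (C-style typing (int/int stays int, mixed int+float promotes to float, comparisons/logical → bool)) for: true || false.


Operand types: bool || bool
Rule: logical operators take bool operands and yield bool
Result type: bool


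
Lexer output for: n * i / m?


Scan left to right, longest-match per lexeme
Tokens: ID(n), OP(*), ID(i), OP(/), ID(m)


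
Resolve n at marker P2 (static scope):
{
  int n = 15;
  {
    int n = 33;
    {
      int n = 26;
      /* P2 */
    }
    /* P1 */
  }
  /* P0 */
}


n declared in the same block as P2
n = 26


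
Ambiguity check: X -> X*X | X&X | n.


'n*n&n' has two parse trees (no precedence encoded between * and &)
Ambiguous


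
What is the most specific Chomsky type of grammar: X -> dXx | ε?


Single nonterminal LHS, but d^n x^n is not regular
Classification: Type 2 (Context-Free)


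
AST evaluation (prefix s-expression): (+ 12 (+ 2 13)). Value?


Evaluate inner: (+ 2 13) = 15
Evaluate root: (+ 12 15) = 27
Result: 27


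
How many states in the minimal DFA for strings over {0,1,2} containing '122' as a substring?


KMP-style automaton: 3 progress states + 1 absorbing accept = 4
Minimal DFA: 4 states


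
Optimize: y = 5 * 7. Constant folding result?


5 * 7 = 35 at compile time
Optimized: y = 35


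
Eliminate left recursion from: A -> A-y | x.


Left-recursive alternatives: A-y; non-recursive: x
Introduce A': A -> xA', A' -> -yA' | ε


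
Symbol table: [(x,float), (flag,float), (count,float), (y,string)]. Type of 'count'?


Lookup 'count' → type float


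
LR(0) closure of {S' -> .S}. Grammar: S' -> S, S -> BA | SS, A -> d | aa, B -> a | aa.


Start: S' -> .S
For each item with dot before a nonterminal B, add B -> .γ for every B-production
Closure: [S' -> .S, S -> .BA, S -> .SS, B -> .a, B -> .aa]


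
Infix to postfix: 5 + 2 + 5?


Left to right (same or higher precedence on left)
Postfix: 5 2 + 5 +


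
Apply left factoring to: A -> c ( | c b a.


Common prefix: 'c'
Factored: A -> c A', A' -> ( | b a


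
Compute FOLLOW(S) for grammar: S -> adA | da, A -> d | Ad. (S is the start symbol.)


$ ∈ FOLLOW(S). For each A -> αBβ: add FIRST(β)\{ε} to FOLLOW(B); if β nullable, add FOLLOW(A).
FOLLOW(S) = {$}


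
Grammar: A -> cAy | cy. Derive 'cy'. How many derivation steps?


Derivation: A => cy
Steps: 1


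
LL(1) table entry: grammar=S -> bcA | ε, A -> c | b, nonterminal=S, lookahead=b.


For [S, b]: 'b' ∈ FIRST(bcA)
Entry: S -> bcA


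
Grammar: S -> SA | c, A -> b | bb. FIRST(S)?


Per alternative of S: FIRST(SA) = {c}; FIRST(c) = {c}
FIRST(S) = {c}


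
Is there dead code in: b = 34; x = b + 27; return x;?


b is read by x's definition; x is returned
No dead code


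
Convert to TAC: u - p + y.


Break into single-operator statements:
t1 = u - p
t2 = t1 + y


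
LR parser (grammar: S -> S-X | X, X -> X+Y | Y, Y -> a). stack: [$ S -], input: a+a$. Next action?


no handle ('S-' is not any RHS); shift 'a'
Action: shift


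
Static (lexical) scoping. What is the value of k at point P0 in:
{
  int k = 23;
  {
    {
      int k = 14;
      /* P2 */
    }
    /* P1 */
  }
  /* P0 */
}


k declared in the same block as P0
k = 23


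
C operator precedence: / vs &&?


'/' is multiplicative (level 10); '&&' is logical AND (level 2)
Higher level binds tighter
'/' has higher precedence than '&&'


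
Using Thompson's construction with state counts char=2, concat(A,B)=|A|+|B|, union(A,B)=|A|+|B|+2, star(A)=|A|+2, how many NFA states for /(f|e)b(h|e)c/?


Syntax tree has 6 char leaf(s), 2 union(s), 0 star(s)
chars contribute 6×2 = 12; each union adds +2; each star adds +2
Total: 12 + 4 + 0 = 16 states


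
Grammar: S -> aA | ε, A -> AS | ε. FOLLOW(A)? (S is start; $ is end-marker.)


$ ∈ FOLLOW(S). For each A -> αBβ: add FIRST(β)\{ε} to FOLLOW(B); if β nullable, add FOLLOW(A).
FOLLOW(A) = {$, a}


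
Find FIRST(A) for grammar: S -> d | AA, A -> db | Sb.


Per alternative of A: FIRST(db) = {d}; FIRST(Sb) = {d}
FIRST(A) = {d}


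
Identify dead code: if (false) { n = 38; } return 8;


condition is constant false, so the whole block is unreachable
Dead: 'if (false) { n = 38; }'


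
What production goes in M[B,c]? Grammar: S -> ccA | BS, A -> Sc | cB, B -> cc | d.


For [B, c]: 'c' ∈ FIRST(cc)
Entry: B -> cc


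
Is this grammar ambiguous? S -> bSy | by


balanced b^n…y^n: each string has a unique parse
Unambiguous


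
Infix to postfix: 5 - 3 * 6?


* has higher precedence, evaluate 3*6 first
Postfix: 5 3 6 * -


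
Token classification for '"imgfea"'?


Pattern: double-quoted sequence
Type: STRING_LITERAL


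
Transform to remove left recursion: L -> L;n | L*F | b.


Left-recursive alternatives: L;n, L*F; non-recursive: b
Introduce L': L -> bL', L' -> ;nL' | *FL' | ε


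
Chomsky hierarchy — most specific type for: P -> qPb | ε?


Single nonterminal LHS, but q^n b^n is not regular
Classification: Type 2 (Context-Free)


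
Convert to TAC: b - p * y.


Break into single-operator statements:
t1 = p * y
t2 = b - t1


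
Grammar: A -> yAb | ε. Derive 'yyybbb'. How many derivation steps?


Derivation: A => yAb => yyAbb => yyyAbbb => yyybbb
Steps: 4


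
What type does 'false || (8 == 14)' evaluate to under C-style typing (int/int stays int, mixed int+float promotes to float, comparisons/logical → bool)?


Operand types: bool || bool
Rule: logical operators take bool operands and yield bool
Result type: bool


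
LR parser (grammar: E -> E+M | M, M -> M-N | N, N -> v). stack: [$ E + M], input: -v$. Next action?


'-' can extend M; shift to build M -> M-N
Action: shift


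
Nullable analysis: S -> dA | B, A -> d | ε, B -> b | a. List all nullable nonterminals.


A nonterminal is nullable iff some alternative derives ε (directly, or every symbol in it is nullable)
Nullable: {A}


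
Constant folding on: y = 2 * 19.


2 * 19 = 38 at compile time
Optimized: y = 38


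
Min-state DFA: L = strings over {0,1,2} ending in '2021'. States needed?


Track the longest suffix of input matching a prefix of '2021': 5 classes (prefixes of length 0..4)
Minimal DFA: 5 states


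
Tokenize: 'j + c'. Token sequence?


Scan left to right, longest-match per lexeme
Tokens: ID(j), OP(+), ID(c)


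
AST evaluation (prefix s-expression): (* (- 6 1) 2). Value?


Evaluate inner: (- 6 1) = 5
Evaluate root: (* 5 2) = 10
Result: 10


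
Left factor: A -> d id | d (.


Common prefix: 'd'
Factored: A -> d A', A' -> id | (


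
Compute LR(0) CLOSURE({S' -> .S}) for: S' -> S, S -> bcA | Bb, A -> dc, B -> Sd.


Start: S' -> .S
For each item with dot before a nonterminal B, add B -> .γ for every B-production
Closure: [S' -> .S, S -> .bcA, S -> .Bb, B -> .Sd]


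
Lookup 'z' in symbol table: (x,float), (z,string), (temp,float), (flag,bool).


Lookup 'z' → type string


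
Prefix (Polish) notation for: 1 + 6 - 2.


left-to-right (same/higher precedence on left): tree is (- (+ 1 6) 2)
Prefix: - + 1 6 2


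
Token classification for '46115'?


Pattern: digits only
Type: INTEGER_LITERAL


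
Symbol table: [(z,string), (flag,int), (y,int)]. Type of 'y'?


Lookup 'y' → type int


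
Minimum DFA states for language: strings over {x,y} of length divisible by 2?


Track length mod 2: states 0..1, accept at 0
Minimal DFA: 2 states


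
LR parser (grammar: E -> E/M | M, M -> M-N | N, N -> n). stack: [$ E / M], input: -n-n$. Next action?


'-' can extend M; shift to build M -> M-N
Action: shift


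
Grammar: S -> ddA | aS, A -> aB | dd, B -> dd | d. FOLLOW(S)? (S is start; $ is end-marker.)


$ ∈ FOLLOW(S). For each A -> αBβ: add FIRST(β)\{ε} to FOLLOW(B); if β nullable, add FOLLOW(A).
FOLLOW(S) = {$}


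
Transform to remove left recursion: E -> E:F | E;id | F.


Left-recursive alternatives: E:F, E;id; non-recursive: F
Introduce E': E -> FE', E' -> :FE' | ;idE' | ε


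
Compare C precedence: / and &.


'/' is multiplicative (level 10); '&' is bitwise AND (level 5)
Higher level binds tighter
'/' has higher precedence than '&'


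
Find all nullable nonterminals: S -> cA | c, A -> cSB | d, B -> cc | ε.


A nonterminal is nullable iff some alternative derives ε (directly, or every symbol in it is nullable)
Nullable: {B}


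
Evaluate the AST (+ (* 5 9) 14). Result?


Evaluate inner: (* 5 9) = 45
Evaluate root: (+ 45 14) = 59
Result: 59


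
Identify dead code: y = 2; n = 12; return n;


y is assigned but never read
Dead: 'y = 2'


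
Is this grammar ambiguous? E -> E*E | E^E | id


'id*id^id' has two parse trees (no precedence encoded between * and ^)
Ambiguous


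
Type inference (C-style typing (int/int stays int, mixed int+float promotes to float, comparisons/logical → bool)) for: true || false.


Operand types: bool || bool
Rule: logical operators take bool operands and yield bool
Result type: bool


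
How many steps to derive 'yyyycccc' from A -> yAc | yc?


Derivation: A => yAc => yyAcc => yyyAccc => yyyycccc
Steps: 4


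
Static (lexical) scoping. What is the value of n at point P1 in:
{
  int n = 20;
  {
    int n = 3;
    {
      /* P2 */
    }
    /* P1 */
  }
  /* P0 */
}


n declared in the same block as P1
n = 3


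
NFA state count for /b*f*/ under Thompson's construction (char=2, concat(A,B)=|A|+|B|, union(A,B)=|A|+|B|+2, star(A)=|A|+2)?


Syntax tree has 2 char leaf(s), 0 union(s), 2 star(s)
chars contribute 2×2 = 4; each union adds +2; each star adds +2
Total: 4 + 0 + 4 = 8 states


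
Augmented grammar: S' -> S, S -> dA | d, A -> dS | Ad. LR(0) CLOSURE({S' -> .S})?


Start: S' -> .S
For each item with dot before a nonterminal B, add B -> .γ for every B-production
Closure: [S' -> .S, S -> .dA, S -> .d]


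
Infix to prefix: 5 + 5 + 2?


left-to-right (same/higher precedence on left): tree is (+ (+ 5 5) 2)
Prefix: + + 5 5 2


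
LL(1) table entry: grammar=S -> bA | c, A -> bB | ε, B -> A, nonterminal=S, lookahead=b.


For [S, b]: 'b' ∈ FIRST(bA)
Entry: S -> bA


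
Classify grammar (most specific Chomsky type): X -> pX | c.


Right-linear: every RHS is a terminal or a terminal followed by one nonterminal
Classification: Type 3 (Regular)


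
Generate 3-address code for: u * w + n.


Break into single-operator statements:
t1 = u * w
t2 = t1 + n


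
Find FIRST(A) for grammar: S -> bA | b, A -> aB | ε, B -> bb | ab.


Per alternative of A: FIRST(aB) = {a}; FIRST(ε) = {ε}
FIRST(A) = {a, ε}


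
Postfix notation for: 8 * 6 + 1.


Left to right (same or higher precedence on left)
Postfix: 8 6 * 1 +


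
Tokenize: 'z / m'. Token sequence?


Scan left to right, longest-match per lexeme
Tokens: ID(z), OP(/), ID(m)


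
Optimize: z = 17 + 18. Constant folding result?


17 + 18 = 35 at compile time
Optimized: z = 35


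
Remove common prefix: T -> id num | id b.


Common prefix: 'id'
Factored: T -> id T', T' -> num | b


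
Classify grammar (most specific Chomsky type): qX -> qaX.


LHS has context (more than one symbol) and |LHS| ≤ |RHS|
Classification: Type 1 (Context-Sensitive)


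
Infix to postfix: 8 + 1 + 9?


Left to right (same or higher precedence on left)
Postfix: 8 1 + 9 +


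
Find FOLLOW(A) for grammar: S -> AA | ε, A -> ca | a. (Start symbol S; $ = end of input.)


$ ∈ FOLLOW(S). For each A -> αBβ: add FIRST(β)\{ε} to FOLLOW(B); if β nullable, add FOLLOW(A).
FOLLOW(A) = {$, a, c}


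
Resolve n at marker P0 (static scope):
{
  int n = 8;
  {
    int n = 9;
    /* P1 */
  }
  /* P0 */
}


n declared in the same block as P0
n = 8


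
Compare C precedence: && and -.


'-' is additive (level 9); '&&' is logical AND (level 2)
Higher level binds tighter
'-' has higher precedence than '&&'


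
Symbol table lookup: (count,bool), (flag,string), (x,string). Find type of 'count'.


Lookup 'count' → type bool


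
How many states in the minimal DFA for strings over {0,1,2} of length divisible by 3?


Track length mod 3: states 0..2, accept at 0
Minimal DFA: 3 states


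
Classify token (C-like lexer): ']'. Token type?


Pattern: delimiter/punctuation
Type: PUNCTUATION


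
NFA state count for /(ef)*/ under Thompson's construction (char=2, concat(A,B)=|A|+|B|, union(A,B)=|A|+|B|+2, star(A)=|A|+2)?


Syntax tree has 2 char leaf(s), 0 union(s), 1 star(s)
chars contribute 2×2 = 4; each union adds +2; each star adds +2
Total: 4 + 0 + 2 = 6 states


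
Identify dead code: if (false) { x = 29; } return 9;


condition is constant false, so the whole block is unreachable
Dead: 'if (false) { x = 29; }'


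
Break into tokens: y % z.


Scan left to right, longest-match per lexeme
Tokens: ID(y), OP(%), ID(z)


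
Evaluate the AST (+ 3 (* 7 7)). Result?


Evaluate inner: (* 7 7) = 49
Evaluate root: (+ 3 49) = 52
Result: 52


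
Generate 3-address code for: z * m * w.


Break into single-operator statements:
t1 = z * m
t2 = t1 * w


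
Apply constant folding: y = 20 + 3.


20 + 3 = 23 at compile time
Optimized: y = 23


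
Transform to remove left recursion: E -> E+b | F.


Left-recursive alternatives: E+b; non-recursive: F
Introduce E': E -> FE', E' -> +bE' | ε


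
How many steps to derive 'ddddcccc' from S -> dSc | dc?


Derivation: S => dSc => ddScc => dddSccc => ddddcccc
Steps: 4


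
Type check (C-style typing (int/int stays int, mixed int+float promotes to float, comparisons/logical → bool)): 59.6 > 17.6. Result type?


Operand types: float > float
Rule: comparison yields bool
Result type: bool


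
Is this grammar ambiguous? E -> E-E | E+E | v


'v-v+v' has two parse trees (no precedence encoded between - and +)
Ambiguous


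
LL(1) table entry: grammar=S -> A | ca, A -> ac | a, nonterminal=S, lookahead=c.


For [S, c]: 'c' ∈ FIRST(ca)
Entry: S -> ca


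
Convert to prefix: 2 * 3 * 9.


left-to-right (same/higher precedence on left): tree is (* (* 2 3) 9)
Prefix: * * 2 3 9


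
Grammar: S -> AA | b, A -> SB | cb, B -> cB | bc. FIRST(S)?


Per alternative of S: FIRST(AA) = {b, c}; FIRST(b) = {b}
FIRST(S) = {b, c}


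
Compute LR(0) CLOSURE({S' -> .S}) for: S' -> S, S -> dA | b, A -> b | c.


Start: S' -> .S
For each item with dot before a nonterminal B, add B -> .γ for every B-production
Closure: [S' -> .S, S -> .dA, S -> .b]


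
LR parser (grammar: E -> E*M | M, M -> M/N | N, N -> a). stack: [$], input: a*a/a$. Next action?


no handle on stack; shift 'a'
Action: shift


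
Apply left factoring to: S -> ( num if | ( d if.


Common prefix: '('
Factored: S -> ( S', S' -> num if | d if


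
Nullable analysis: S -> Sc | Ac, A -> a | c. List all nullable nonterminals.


A nonterminal is nullable iff some alternative derives ε (directly, or every symbol in it is nullable)
Nullable: {}


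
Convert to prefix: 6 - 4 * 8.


'*' binds tighter: tree is (- 6 (* 4 8))
Prefix: - 6 * 4 8


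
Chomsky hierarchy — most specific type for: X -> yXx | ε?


Single nonterminal LHS, but y^n x^n is not regular
Classification: Type 2 (Context-Free)


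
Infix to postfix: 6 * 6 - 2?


Left to right (same or higher precedence on left)
Postfix: 6 6 * 2 -


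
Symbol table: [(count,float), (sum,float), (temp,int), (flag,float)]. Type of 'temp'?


Lookup 'temp' → type int


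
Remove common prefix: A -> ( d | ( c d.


Common prefix: '('
Factored: A -> ( A', A' -> d | c d


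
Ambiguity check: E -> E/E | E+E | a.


'a/a+a' has two parse trees (no precedence encoded between / and +)
Ambiguous


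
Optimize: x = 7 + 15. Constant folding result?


7 + 15 = 22 at compile time
Optimized: x = 22


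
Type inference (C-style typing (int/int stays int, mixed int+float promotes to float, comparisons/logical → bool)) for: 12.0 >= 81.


Operand types: float >= int
Rule: comparison yields bool
Result type: bool


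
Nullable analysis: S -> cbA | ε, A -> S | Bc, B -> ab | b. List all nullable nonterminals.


A nonterminal is nullable iff some alternative derives ε (directly, or every symbol in it is nullable)
Nullable: {A, S}


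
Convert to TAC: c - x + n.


Break into single-operator statements:
t1 = c - x
t2 = t1 + n


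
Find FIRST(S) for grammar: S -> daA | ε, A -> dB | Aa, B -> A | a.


Per alternative of S: FIRST(daA) = {d}; FIRST(ε) = {ε}
FIRST(S) = {d, ε}


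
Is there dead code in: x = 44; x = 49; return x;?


first assignment to x is overwritten before any read
Dead: 'x = 44'


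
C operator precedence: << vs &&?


'<<' is shift (level 8); '&&' is logical AND (level 2)
Higher level binds tighter
'<<' has higher precedence than '&&'


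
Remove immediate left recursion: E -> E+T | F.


Left-recursive alternatives: E+T; non-recursive: F
Introduce E': E -> FE', E' -> +TE' | ε


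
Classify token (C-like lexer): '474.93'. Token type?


Pattern: digits with a decimal point
Type: FLOAT_LITERAL


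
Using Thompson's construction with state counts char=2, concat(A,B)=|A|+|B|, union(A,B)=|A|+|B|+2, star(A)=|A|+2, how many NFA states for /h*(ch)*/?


Syntax tree has 3 char leaf(s), 0 union(s), 2 star(s)
chars contribute 3×2 = 6; each union adds +2; each star adds +2
Total: 6 + 0 + 4 = 10 states


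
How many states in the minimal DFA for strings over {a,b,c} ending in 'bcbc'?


Track the longest suffix of input matching a prefix of 'bcbc': 5 classes (prefixes of length 0..4)
Minimal DFA: 5 states


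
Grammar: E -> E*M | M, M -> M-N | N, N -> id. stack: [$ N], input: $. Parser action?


'N' (not preceded by M-) is the handle for M -> N
Action: reduce (M -> N)


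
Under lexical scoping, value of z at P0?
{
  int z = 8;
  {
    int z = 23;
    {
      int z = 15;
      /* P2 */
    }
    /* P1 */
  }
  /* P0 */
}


z declared in the same block as P0
z = 8


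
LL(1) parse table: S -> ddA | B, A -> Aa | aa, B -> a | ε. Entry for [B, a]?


For [B, a]: 'a' ∈ FIRST(a)
Entry: B -> a


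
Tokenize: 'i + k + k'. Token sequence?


Scan left to right, longest-match per lexeme
Tokens: ID(i), OP(+), ID(k), OP(+), ID(k)


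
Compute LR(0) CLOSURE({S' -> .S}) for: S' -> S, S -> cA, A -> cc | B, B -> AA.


Start: S' -> .S
For each item with dot before a nonterminal B, add B -> .γ for every B-production
Closure: [S' -> .S, S -> .cA]


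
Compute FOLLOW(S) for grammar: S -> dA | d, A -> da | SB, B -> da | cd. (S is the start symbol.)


$ ∈ FOLLOW(S). For each A -> αBβ: add FIRST(β)\{ε} to FOLLOW(B); if β nullable, add FOLLOW(A).
FOLLOW(S) = {$, c, d}


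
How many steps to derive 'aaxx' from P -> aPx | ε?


Derivation: P => aPx => aaPxx => aaxx
Steps: 3


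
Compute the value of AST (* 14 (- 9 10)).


Evaluate inner: (- 9 10) = -1
Evaluate root: (* 14 -1) = -14
Result: -14


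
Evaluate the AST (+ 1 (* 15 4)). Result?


Evaluate inner: (* 15 4) = 60
Evaluate root: (+ 1 60) = 61
Result: 61


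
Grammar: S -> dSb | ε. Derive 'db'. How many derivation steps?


Derivation: S => dSb => db
Steps: 2


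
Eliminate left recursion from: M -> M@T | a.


Left-recursive alternatives: M@T; non-recursive: a
Introduce M': M -> aM', M' -> @TM' | ε


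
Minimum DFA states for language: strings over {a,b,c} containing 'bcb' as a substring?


KMP-style automaton: 3 progress states + 1 absorbing accept = 4
Minimal DFA: 4 states


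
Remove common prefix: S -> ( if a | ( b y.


Common prefix: '('
Factored: S -> ( S', S' -> if a | b y


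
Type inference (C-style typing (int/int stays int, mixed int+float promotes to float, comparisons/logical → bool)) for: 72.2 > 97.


Operand types: float > int
Rule: comparison yields bool
Result type: bool


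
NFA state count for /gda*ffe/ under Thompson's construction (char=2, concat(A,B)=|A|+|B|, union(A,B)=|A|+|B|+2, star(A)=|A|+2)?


Syntax tree has 6 char leaf(s), 0 union(s), 1 star(s)
chars contribute 6×2 = 12; each union adds +2; each star adds +2
Total: 12 + 0 + 2 = 14 states


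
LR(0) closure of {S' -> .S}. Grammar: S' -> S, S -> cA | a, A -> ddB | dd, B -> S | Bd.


Start: S' -> .S
For each item with dot before a nonterminal B, add B -> .γ for every B-production
Closure: [S' -> .S, S -> .cA, S -> .a]


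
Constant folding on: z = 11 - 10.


11 - 10 = 1 at compile time
Optimized: z = 1


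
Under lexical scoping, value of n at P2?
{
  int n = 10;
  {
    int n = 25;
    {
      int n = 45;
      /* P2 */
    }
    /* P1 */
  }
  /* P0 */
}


n declared in the same block as P2
n = 45


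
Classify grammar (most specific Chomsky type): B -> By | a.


Left-linear: every RHS is a terminal or one nonterminal followed by a terminal
Classification: Type 3 (Regular)


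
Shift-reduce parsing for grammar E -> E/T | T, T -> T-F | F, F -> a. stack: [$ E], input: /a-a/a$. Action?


shift '/' to continue E -> E/T
Action: shift


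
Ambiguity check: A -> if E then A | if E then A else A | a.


dangling else: 'if E then if E then a else a' parses two ways
Ambiguous


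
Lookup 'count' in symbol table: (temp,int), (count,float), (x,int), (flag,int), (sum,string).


Lookup 'count' → type float


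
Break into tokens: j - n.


Scan left to right, longest-match per lexeme
Tokens: ID(j), OP(-), ID(n)


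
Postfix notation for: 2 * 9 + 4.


Left to right (same or higher precedence on left)
Postfix: 2 9 * 4 +


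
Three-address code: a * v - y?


Break into single-operator statements:
t1 = a * v
t2 = t1 - y


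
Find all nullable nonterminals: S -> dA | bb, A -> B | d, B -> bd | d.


A nonterminal is nullable iff some alternative derives ε (directly, or every symbol in it is nullable)
Nullable: {}


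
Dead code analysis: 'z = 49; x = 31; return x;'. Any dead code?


z is assigned but never read
Dead: 'z = 49'


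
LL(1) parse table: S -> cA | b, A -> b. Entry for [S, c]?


For [S, c]: 'c' ∈ FIRST(cA)
Entry: S -> cA


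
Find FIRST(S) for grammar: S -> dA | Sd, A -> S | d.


Per alternative of S: FIRST(dA) = {d}; FIRST(Sd) = {d}
FIRST(S) = {d}


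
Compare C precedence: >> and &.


'>>' is shift (level 8); '&' is bitwise AND (level 5)
Higher level binds tighter
'>>' has higher precedence than '&'


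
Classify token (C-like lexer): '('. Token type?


Pattern: delimiter/punctuation
Type: PUNCTUATION


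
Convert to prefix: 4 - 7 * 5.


'*' binds tighter: tree is (- 4 (* 7 5))
Prefix: - 4 * 7 5


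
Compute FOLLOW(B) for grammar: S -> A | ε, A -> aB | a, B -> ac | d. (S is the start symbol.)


$ ∈ FOLLOW(S). For each A -> αBβ: add FIRST(β)\{ε} to FOLLOW(B); if β nullable, add FOLLOW(A).
FOLLOW(B) = {$}
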